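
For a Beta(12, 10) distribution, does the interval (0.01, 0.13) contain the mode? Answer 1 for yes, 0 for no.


Mode of Beta(a,b) = (a-1)/(a+b-2)
= (12-1)/(12+10-2) = 0.55
Check: 0.01 <= 0.55 <= 0.13?
Result: 0

0


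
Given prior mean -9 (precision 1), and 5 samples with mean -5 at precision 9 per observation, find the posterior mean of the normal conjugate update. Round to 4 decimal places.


The posterior mean is a precision-weighted average of prior and data.
Post. prec. = 1 + 45 = 46
Post. mean = (-9 + -225)/46 = -234/46 = -5.087

-5.087


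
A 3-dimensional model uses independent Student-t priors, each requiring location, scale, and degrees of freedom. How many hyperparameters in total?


Per parameter: 3 (location, scale, and degrees of freedom).
Total = 3 * 3 = 9

9


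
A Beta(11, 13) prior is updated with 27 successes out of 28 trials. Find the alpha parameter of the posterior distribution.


In the Beta-Binomial conjugate update:
alpha_post = alpha_prior + successes
= 11 + 27
= 38

38


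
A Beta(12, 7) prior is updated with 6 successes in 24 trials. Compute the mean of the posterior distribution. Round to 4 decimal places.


After update: Beta(18, 25)
Mean = 18 / (18 + 25) = 18 / 43
= 0.4186

0.4186


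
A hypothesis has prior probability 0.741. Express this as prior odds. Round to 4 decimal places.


Odds = P(H) / P(not H) = 0.741 / 0.259
= 2.861

2.861


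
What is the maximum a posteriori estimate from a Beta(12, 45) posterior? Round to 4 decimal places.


The MAP estimate equals the mode of the distribution.
Mode of Beta(a,b) = (a-1)/(a+b-2)
= 11/55
= 0.2

0.2


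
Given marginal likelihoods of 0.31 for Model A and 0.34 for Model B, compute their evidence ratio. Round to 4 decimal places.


Ratio = ML(A) / ML(B) = 0.31/0.34
= 0.9118

0.9118


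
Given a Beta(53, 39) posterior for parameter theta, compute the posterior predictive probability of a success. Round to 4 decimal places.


For a Beta-Bernoulli model, the predictive probability is the mean:
P(success) = 53/(53+39) = 53/92 = 0.5761

0.5761


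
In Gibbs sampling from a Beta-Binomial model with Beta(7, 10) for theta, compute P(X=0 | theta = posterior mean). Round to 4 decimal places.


Posterior mean = alpha/(alpha+beta) = 7/17 = 0.4118
P(X=0|theta=mean) = 1 - theta = 0.5882

0.5882


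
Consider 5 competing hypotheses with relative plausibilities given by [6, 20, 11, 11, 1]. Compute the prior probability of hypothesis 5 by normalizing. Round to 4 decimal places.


Sum of weights = 6 + 20 + 11 + 11 + 1 = 49
Normalized prior for H5 = 1 / 49
= 0.0204

0.0204


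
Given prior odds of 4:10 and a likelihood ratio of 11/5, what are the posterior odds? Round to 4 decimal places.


Posterior odds = prior odds * LR
Prior odds = 4/10 = 0.4
LR = 11/5 = 2.2
Posterior odds = 0.4 * 2.2 = 0.88

0.88


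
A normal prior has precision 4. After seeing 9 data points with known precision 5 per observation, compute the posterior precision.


In the conjugate normal model, precisions add:
tau_posterior = tau_prior + n * tau_data
= 4 + 9*5 = 49

49


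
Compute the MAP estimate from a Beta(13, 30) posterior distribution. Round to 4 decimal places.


MAP = mode of Beta distribution
= (alpha - 1)/(alpha + beta - 2)
= (13-1)/(13+30-2)
= 12/41 = 0.2927

0.2927


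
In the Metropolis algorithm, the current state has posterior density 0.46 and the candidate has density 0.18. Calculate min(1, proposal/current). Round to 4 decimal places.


Ratio = 0.18/0.46 = 0.3913
Acceptance probability = min(1, 0.3913)
= 0.3913

0.3913


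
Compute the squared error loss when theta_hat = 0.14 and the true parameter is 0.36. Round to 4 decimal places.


L = (theta_hat - theta_true)^2
= (0.14 - 0.36)^2
= -0.22^2 = 0.0484

0.0484


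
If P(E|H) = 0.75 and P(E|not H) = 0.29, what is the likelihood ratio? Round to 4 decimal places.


Likelihood ratio = P(E|H) / P(E|not H)
= 0.75 / 0.29
= 2.5862

2.5862


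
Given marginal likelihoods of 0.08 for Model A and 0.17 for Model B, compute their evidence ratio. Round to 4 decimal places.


Ratio = ML(A) / ML(B) = 0.08/0.17
= 0.4706

0.4706


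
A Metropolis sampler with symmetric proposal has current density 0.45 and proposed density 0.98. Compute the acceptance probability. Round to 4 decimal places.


For symmetric proposals, acceptance = min(1, pi(x*)/pi(x))
= min(1, 0.98/0.45)
= min(1, 2.1778) = 1.0

1.0


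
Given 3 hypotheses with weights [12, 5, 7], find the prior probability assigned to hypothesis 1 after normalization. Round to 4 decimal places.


To normalize, divide each weight by the sum of all weights.
Sum = 24
Prior(H1) = 12/24 = 0.5

0.5


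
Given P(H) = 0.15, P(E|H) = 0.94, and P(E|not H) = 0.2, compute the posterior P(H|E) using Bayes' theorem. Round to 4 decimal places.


By Bayes' theorem: P(H|E) = P(E|H)*P(H) / P(E)
P(E) = P(E|H)*P(H) + P(E|not H)*P(not H)
P(E) = 0.94*0.15 + 0.2*0.85 = 0.311
P(H|E) = 0.94*0.15 / 0.311 = 0.4534

0.4534


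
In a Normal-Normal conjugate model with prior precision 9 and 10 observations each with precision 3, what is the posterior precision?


Posterior precision = prior precision + n * observation precision
= 9 + 10 * 3
= 9 + 30 = 39

39


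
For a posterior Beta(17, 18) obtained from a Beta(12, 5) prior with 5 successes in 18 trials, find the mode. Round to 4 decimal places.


Mode = (alpha - 1) / (alpha + beta - 2)
= 16 / 33
= 0.4848

0.4848


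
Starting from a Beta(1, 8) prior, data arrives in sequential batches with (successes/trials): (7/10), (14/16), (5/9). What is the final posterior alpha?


In sequential Bayesian updating, we sum all successes.
Total successes = 26
Final alpha = 1 + 26 = 27

27


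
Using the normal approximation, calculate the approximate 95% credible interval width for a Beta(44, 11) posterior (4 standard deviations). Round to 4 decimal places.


Var(Beta) = 44*11/(55^2 * 56) = 0.0029
SD = 0.0535
Width ~ 4*SD = 0.2138

0.2138


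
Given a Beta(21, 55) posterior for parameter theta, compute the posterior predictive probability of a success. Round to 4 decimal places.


For a Beta-Bernoulli model, the predictive probability is the mean:
P(success) = 21/(21+55) = 21/76 = 0.2763

0.2763


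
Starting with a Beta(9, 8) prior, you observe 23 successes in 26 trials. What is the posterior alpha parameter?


For a Beta-Binomial conjugate model:
Posterior alpha = prior alpha + number of successes
= 9 + 23 = 32

32


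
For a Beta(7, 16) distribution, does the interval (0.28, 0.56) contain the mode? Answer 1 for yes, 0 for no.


Mode of Beta(a,b) = (a-1)/(a+b-2)
= (7-1)/(7+16-2) = 0.2857
Check: 0.28 <= 0.2857 <= 0.56?
Result: 1

1


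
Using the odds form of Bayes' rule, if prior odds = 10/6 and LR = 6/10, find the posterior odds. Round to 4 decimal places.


Bayes' rule in odds form: posterior odds = prior odds * LR
= (10 * 6) / (6 * 10)
= 60/60 = 1.0

1.0


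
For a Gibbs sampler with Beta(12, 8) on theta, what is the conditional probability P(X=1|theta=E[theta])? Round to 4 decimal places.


E[theta] = 12/(12+8) = 0.6
P(X=1|theta) = theta = 0.6

0.6


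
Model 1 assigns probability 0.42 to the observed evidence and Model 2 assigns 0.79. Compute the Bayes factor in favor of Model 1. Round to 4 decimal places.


BF = P(data|M1) / P(data|M2)
= 0.42 / 0.79 = 0.5316

0.5316


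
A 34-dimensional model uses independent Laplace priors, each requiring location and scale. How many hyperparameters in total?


Per parameter: 2 (location and scale).
Total = 34 * 2 = 68

68


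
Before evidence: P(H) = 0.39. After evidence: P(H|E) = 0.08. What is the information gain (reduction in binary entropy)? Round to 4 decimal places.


Prior entropy = 0.9648
Posterior entropy = 0.4022
Information gain = 0.9648 - 0.4022 = 0.5626

0.5626


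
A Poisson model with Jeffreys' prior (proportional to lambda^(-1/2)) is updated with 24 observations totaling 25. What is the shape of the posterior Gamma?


Posterior = Gamma(0.5 + S, n)
= Gamma(0.5 + 25, 24)
Posterior shape = 0.5 + S = 0.5 + 25 = 25.5

25.5


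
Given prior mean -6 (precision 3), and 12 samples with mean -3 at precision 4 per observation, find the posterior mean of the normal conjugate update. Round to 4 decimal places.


The posterior mean is a precision-weighted average of prior and data.
Post. prec. = 3 + 48 = 51
Post. mean = (-18 + -144)/51 = -162/51 = -3.1765

-3.1765


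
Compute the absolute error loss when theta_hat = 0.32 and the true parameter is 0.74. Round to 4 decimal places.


L = |theta_hat - theta_true|
= |0.32 - 0.74| = 0.42

0.42


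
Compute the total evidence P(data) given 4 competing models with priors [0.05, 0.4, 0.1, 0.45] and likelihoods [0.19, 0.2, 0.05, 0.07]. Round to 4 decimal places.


Marginal likelihood = sum P(model_i) * P(data|model_i)
Model 1: 0.05 * 0.19 = 0.0095
Model 2: 0.4 * 0.2 = 0.08
Model 3: 0.1 * 0.05 = 0.005
Model 4: 0.45 * 0.07 = 0.0315
Total = 0.126

0.126


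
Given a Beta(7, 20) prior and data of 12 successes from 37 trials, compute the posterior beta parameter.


Number of failures = 37 - 12 = 25
Posterior beta = 20 + 25 = 45

45


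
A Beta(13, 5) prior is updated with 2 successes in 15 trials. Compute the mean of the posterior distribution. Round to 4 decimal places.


After update: Beta(15, 18)
Mean = 15 / (15 + 18) = 15 / 33
= 0.4545

0.4545


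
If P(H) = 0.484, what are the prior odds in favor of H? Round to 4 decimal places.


Prior odds = P(H) / (1 - P(H))
= 0.484 / 0.516
= 0.938

0.938


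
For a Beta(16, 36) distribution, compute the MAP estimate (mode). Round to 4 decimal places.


MAP = mode = (a-1)/(a+b-2)
= (16-1)/(16+36-2)
= 15/50 = 0.3

0.3


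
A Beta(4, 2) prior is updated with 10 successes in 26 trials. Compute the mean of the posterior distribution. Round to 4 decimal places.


After update: Beta(14, 18)
Mean = 14 / (14 + 18) = 14 / 32
= 0.4375

0.4375


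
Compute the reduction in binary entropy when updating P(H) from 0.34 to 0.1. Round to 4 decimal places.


H_before = -p*log2(p) - (1-p)*log2(1-p) for p=0.34: 0.9248
H_after for p=0.1: 0.469
Reduction = 0.9248 - 0.469 = 0.4558

0.4558


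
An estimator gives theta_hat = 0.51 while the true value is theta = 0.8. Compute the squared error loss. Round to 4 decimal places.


The squared error loss is (theta_hat - theta)^2
= (0.51 - 0.8)^2
= (-0.29)^2 = 0.0841

0.0841


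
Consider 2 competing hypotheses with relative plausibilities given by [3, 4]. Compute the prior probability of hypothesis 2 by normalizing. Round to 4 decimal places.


Sum of weights = 3 + 4 = 7
Normalized prior for H2 = 4 / 7
= 0.5714

0.5714


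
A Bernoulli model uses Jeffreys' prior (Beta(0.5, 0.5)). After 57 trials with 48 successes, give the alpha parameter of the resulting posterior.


Posterior = Beta(prior_alpha + successes, prior_beta + failures)
= Beta(0.5 + 48, 0.5 + 9)
Posterior alpha = 0.5 + k = 0.5 + 48 = 48.5

48.5


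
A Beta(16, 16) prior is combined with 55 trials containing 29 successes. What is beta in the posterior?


In conjugate updating:
beta_posterior = beta_prior + (n - k)
= 16 + (55 - 29)
= 16 + 26 = 42

42


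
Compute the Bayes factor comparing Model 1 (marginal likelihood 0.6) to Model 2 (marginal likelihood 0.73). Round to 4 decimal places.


BF12 = marginal likelihood of M1 / marginal likelihood of M2
= 0.6/0.73
= 0.8219

0.8219


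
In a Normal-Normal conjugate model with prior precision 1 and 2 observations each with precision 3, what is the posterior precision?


Posterior precision = prior precision + n * observation precision
= 1 + 2 * 3
= 1 + 6 = 7

7


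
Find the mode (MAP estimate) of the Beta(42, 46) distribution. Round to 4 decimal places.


For Beta(a,b) with a,b > 1:
Mode = (a-1)/(a+b-2) = (42-1)/(88-2)
= 41/86 = 0.4767

0.4767


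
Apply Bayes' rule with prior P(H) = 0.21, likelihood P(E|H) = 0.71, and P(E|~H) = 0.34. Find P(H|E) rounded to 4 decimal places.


Step 1: Compute marginal P(E) = P(E|H)P(H) + P(E|~H)P(~H)
= 0.71*0.21 + 0.34*0.79 = 0.4177
Step 2: P(H|E) = P(E|H)P(H)/P(E) = 0.1491/0.4177
= 0.357

0.357


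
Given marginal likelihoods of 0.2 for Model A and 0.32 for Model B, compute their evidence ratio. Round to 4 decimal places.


Ratio = ML(A) / ML(B) = 0.2/0.32
= 0.625

0.625


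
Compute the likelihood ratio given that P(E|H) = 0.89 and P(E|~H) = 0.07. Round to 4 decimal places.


LR = P(E|H) / P(E|~H)
= 0.89 / 0.07 = 12.7143

12.7143


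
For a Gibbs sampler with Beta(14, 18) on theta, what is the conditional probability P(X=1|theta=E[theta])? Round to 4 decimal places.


E[theta] = 14/(14+18) = 0.4375
P(X=1|theta) = theta = 0.4375

0.4375


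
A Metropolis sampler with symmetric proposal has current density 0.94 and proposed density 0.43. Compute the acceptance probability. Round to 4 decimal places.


For symmetric proposals, acceptance = min(1, pi(x*)/pi(x))
= min(1, 0.43/0.94)
= min(1, 0.4574) = 0.4574

0.4574


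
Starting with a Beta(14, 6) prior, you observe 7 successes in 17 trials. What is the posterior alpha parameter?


For a Beta-Binomial conjugate model:
Posterior alpha = prior alpha + number of successes
= 14 + 7 = 21

21


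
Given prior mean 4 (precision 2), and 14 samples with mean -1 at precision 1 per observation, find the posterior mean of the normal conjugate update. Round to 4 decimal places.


The posterior mean is a precision-weighted average of prior and data.
Post. prec. = 2 + 14 = 16
Post. mean = (8 + -14)/16 = -6/16 = -0.375

-0.375


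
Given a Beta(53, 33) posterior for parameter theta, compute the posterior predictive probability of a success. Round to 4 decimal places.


For a Beta-Bernoulli model, the predictive probability is the mean:
P(success) = 53/(53+33) = 53/86 = 0.6163

0.6163


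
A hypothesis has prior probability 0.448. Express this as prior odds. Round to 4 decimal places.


Odds = P(H) / P(not H) = 0.448 / 0.552
= 0.8116

0.8116


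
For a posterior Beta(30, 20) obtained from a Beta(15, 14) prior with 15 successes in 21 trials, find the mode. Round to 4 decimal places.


Mode = (alpha - 1) / (alpha + beta - 2)
= 29 / 48
= 0.6042

0.6042


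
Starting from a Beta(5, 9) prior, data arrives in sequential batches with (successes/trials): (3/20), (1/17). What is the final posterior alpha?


In sequential Bayesian updating, we sum all successes.
Total successes = 4
Final alpha = 5 + 4 = 9

9


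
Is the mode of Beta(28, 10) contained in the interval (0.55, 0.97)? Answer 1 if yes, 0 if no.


Mode = (a-1)/(a+b-2) = 27/36 = 0.75
Interval: (0.55, 0.97)
Contains mode? 1

1


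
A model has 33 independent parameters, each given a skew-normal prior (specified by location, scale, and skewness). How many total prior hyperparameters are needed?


Each skew-normal prior needs 3 hyperparameters (location, scale, and skewness).
Total = 3 * 33 = 99

99


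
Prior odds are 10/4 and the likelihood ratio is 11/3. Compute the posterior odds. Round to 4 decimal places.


Posterior odds = prior odds * likelihood ratio
= (10/4) * (11/3)
= 110 / 12
= 9.1667

9.1667


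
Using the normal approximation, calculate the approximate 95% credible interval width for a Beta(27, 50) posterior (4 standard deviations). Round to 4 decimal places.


Var(Beta) = 27*50/(77^2 * 78) = 0.0029
SD = 0.054
Width ~ 4*SD = 0.2161

0.2161


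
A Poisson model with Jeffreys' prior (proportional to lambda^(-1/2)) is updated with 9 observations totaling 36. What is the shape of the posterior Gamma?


Posterior = Gamma(0.5 + S, n)
= Gamma(0.5 + 36, 9)
Posterior shape = 0.5 + S = 0.5 + 36 = 36.5

36.5


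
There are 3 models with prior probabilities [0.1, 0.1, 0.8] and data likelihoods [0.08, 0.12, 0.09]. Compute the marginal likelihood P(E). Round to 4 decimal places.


P(E) = sum over models of P(M_i) * P(E|M_i)
= 0.1*0.08 + 0.1*0.12 + 0.8*0.09
= 0.092

0.092


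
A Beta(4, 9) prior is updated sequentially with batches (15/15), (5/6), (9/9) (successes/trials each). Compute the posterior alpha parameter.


Sequential conjugate updating is equivalent to a single batch update.
Total successes across all batches = 29
alpha_posterior = alpha_prior + total_successes = 4 + 29
= 33

33


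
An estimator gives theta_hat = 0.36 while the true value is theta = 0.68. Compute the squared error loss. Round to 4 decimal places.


The squared error loss is (theta_hat - theta)^2
= (0.36 - 0.68)^2
= (-0.32)^2 = 0.1024

0.1024


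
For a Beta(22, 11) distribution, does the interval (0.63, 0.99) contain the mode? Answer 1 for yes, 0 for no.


Mode of Beta(a,b) = (a-1)/(a+b-2)
= (22-1)/(22+11-2) = 0.6774
Check: 0.63 <= 0.6774 <= 0.99?
Result: 1

1


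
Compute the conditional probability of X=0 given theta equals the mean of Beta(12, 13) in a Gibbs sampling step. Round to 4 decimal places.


Mean of Beta(12, 13) = 0.48
P(X=0 | theta=0.48) = 0.52

0.52


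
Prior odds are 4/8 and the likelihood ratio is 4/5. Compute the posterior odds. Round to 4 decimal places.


Posterior odds = prior odds * likelihood ratio
= (4/8) * (4/5)
= 16 / 40
= 0.4

0.4


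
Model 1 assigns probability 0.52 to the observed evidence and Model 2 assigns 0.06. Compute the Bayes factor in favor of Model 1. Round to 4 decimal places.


BF = P(data|M1) / P(data|M2)
= 0.52 / 0.06 = 8.6667

8.6667


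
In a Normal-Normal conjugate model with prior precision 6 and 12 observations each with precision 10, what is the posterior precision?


Posterior precision = prior precision + n * observation precision
= 6 + 12 * 10
= 6 + 120 = 126

126


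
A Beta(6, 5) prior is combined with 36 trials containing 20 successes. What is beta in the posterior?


In conjugate updating:
beta_posterior = beta_prior + (n - k)
= 5 + (36 - 20)
= 5 + 16 = 21

21


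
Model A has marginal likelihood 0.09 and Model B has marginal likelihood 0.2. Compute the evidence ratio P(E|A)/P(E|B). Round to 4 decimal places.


Evidence ratio = P(E|A) / P(E|B)
= 0.09 / 0.2
= 0.45

0.45


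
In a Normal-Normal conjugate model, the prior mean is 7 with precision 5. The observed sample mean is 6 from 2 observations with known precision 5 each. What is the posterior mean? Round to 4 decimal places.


Posterior precision = tau0 + n*tau = 5 + 2*5 = 15
Posterior mean = (tau0*mu0 + n*tau*xbar) / posterior_precision
= (5*7 + 2*5*6) / 15
= 95 / 15 = 6.3333

6.3333


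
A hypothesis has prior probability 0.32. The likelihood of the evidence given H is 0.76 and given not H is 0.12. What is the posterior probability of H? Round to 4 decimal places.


Using Bayes' theorem:
P(E) = 0.32 * 0.76 + 0.68 * 0.12
P(E) = 0.3248
P(H|E) = (0.32 * 0.76) / 0.3248 = 0.7488

0.7488


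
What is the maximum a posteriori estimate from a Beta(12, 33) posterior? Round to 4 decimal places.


The MAP estimate equals the mode of the distribution.
Mode of Beta(a,b) = (a-1)/(a+b-2)
= 11/43
= 0.2558

0.2558


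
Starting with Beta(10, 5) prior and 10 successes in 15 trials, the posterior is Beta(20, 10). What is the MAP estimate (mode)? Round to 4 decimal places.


The mode of Beta(a, b) when a > 1 and b > 1 is (a-1)/(a+b-2)
= (20 - 1) / (20 + 10 - 2)
= 19 / 28
= 0.6786

0.6786


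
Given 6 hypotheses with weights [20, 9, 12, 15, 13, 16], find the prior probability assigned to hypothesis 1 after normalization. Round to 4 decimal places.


To normalize, divide each weight by the sum of all weights.
Sum = 85
Prior(H1) = 20/85 = 0.2353

0.2353


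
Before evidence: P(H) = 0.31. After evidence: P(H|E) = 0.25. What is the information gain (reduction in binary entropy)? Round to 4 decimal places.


Prior entropy = 0.8932
Posterior entropy = 0.8113
Information gain = 0.8932 - 0.8113 = 0.0819

0.0819


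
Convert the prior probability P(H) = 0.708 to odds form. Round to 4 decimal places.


P(not H) = 1 - 0.708 = 0.292
Odds = 0.708 / 0.292 = 2.4247

2.4247


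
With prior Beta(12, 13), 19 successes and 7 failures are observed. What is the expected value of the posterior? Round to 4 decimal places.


Posterior = Beta(31, 20)
E[theta] = alpha/(alpha+beta)
= 31/51 = 0.6078

0.6078


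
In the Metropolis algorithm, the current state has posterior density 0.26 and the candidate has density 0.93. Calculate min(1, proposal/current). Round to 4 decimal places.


Ratio = 0.93/0.26 = 3.5769
Acceptance probability = min(1, 3.5769)
= 1.0

1.0


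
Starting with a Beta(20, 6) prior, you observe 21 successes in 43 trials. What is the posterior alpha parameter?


For a Beta-Binomial conjugate model:
Posterior alpha = prior alpha + number of successes
= 20 + 21 = 41

41


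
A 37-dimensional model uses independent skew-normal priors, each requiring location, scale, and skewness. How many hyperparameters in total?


Per parameter: 3 (location, scale, and skewness).
Total = 37 * 3 = 111

111


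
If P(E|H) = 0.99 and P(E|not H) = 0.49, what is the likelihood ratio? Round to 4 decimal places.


Likelihood ratio = P(E|H) / P(E|not H)
= 0.99 / 0.49
= 2.0204

2.0204


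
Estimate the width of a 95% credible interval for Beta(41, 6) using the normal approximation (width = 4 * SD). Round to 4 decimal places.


For Beta(a,b): Var = ab/((a+b)^2(a+b+1))
Var = 0.0023, SD = 0.0482
Approximate 95% CI width = 4 * 0.0482 = 0.1927

0.1927


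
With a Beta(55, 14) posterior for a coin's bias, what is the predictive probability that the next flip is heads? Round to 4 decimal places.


The predictive probability equals the posterior mean.
P(next = heads) = alpha / (alpha + beta)
= 55 / 69 = 0.7971

0.7971


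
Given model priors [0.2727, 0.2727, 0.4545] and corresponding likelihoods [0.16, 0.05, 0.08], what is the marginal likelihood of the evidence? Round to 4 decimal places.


P(E) = sum_i P(M_i) P(E|M_i)
= 0.0436 + 0.0136 + 0.0364
= 0.0936

0.0936


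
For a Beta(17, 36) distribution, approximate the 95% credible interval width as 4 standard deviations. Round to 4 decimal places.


Variance of Beta(a,b) = ab / ((a+b)^2 * (a+b+1))
= 17*36 / ((53)^2 * 54)
= 0.004
SD = sqrt(0.004) = 0.0635
Width = 4 * SD = 0.2541

0.2541


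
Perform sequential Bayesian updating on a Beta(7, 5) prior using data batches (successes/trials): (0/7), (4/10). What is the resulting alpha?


Accumulate successes: 4
Posterior alpha = prior alpha + sum of successes
= 7 + 4 = 11

11


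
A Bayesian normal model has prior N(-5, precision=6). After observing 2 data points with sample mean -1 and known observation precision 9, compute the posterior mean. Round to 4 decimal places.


Posterior mean = (prior_precision * prior_mean + n * data_precision * data_mean) / (prior_precision + n * data_precision)
Numerator = 6*-5 + 2*9*-1 = -48
Denominator = 6 + 2*9 = 24
Posterior mean = -2.0

-2.0


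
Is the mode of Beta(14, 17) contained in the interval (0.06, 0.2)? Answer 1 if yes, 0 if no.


Mode = (a-1)/(a+b-2) = 13/29 = 0.4483
Interval: (0.06, 0.2)
Contains mode? 0

0


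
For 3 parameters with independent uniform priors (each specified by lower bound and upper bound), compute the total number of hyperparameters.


A uniform prior has 2 hyperparameters per parameter.
Total = 3 * 2 = 6

6


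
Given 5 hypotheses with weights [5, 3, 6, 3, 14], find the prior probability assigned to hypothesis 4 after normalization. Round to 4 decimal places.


To normalize, divide each weight by the sum of all weights.
Sum = 31
Prior(H4) = 3/31 = 0.0968

0.0968


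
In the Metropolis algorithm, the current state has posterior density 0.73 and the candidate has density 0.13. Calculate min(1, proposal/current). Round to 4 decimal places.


Ratio = 0.13/0.73 = 0.1781
Acceptance probability = min(1, 0.1781)
= 0.1781

0.1781


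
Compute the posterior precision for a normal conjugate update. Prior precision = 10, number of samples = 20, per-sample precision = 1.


tau_post = tau_0 + n * tau
= 10 + 20 * 1 = 30

30


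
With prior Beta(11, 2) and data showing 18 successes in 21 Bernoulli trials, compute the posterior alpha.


Conjugate update: alpha_posterior = alpha_prior + k
= 11 + 18 = 29

29


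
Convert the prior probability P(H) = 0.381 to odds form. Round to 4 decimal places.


P(not H) = 1 - 0.381 = 0.619
Odds = 0.381 / 0.619 = 0.6155

0.6155


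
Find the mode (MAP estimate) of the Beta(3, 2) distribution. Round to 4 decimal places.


For Beta(a,b) with a,b > 1:
Mode = (a-1)/(a+b-2) = (3-1)/(5-2)
= 2/3 = 0.6667

0.6667


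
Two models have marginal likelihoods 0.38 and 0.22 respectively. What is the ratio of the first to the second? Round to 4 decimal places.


Evidence ratio = 0.38 / 0.22
= 1.7273

1.7273


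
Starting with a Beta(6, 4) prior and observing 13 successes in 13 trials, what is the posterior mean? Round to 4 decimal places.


Posterior parameters: alpha = 6 + 13 = 19
beta = 4 + 0 = 4
Posterior mean = alpha / (alpha + beta) = 19 / 23
= 0.8261

0.8261


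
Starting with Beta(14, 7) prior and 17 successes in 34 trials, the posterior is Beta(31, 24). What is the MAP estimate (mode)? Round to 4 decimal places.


The mode of Beta(a, b) when a > 1 and b > 1 is (a-1)/(a+b-2)
= (31 - 1) / (31 + 24 - 2)
= 30 / 53
= 0.566

0.566


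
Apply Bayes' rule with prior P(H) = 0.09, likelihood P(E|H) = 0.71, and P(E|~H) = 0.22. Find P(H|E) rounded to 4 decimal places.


Step 1: Compute marginal P(E) = P(E|H)P(H) + P(E|~H)P(~H)
= 0.71*0.09 + 0.22*0.91 = 0.2641
Step 2: P(H|E) = P(E|H)P(H)/P(E) = 0.0639/0.2641
= 0.242

0.242


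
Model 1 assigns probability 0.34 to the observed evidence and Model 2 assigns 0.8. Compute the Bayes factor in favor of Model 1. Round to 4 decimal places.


BF = P(data|M1) / P(data|M2)
= 0.34 / 0.8 = 0.425

0.425


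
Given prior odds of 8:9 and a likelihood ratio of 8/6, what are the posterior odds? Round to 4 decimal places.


Posterior odds = prior odds * LR
Prior odds = 8/9 = 0.8889
LR = 8/6 = 1.3333
Posterior odds = 0.8889 * 1.3333 = 1.1852

1.1852


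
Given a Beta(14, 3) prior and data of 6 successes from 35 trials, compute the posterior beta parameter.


Number of failures = 35 - 6 = 29
Posterior beta = 3 + 29 = 32

32


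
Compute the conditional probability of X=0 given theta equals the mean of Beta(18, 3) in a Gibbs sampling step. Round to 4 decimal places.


Mean of Beta(18, 3) = 0.8571
P(X=0 | theta=0.8571) = 0.1429

0.1429


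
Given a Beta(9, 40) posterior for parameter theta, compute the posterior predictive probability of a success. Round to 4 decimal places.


For a Beta-Bernoulli model, the predictive probability is the mean:
P(success) = 9/(9+40) = 9/49 = 0.1837

0.1837


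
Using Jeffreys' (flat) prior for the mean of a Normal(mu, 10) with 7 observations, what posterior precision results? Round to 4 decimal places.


Flat prior means prior precision is 0.
Posterior precision = n / sigma^2 = 7/10 = 0.7

0.7


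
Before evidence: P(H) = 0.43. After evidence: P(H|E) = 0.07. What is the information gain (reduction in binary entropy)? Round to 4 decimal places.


Prior entropy = 0.9858
Posterior entropy = 0.3659
Information gain = 0.9858 - 0.3659 = 0.6199

0.6199


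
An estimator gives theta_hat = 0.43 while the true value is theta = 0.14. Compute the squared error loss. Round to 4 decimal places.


The squared error loss is (theta_hat - theta)^2
= (0.43 - 0.14)^2
= (0.29)^2 = 0.0841

0.0841


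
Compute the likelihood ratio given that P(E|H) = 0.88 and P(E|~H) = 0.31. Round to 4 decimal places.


LR = P(E|H) / P(E|~H)
= 0.88 / 0.31 = 2.8387

2.8387


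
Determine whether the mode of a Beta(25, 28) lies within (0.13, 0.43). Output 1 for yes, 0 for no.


First find the mode: (a-1)/(a+b-2) = 0.4706
Is 0.4706 in (0.13, 0.43)? 0

0


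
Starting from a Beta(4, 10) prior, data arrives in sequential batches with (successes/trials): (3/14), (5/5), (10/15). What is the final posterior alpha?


In sequential Bayesian updating, we sum all successes.
Total successes = 18
Final alpha = 4 + 18 = 22

22


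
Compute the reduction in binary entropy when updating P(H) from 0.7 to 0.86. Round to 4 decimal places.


H_before = -p*log2(p) - (1-p)*log2(1-p) for p=0.7: 0.8813
H_after for p=0.86: 0.5842
Reduction = 0.8813 - 0.5842 = 0.2971

0.2971


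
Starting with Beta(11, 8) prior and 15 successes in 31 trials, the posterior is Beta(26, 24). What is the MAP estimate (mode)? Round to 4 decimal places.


The mode of Beta(a, b) when a > 1 and b > 1 is (a-1)/(a+b-2)
= (26 - 1) / (26 + 24 - 2)
= 25 / 48
= 0.5208

0.5208


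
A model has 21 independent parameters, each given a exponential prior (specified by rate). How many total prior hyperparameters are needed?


Each exponential prior needs 1 hyperparameter (rate).
Total = 1 * 21 = 21

21


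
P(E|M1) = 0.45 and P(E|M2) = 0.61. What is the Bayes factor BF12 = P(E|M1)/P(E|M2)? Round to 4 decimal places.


Bayes factor BF12 = P(E|M1) / P(E|M2)
= 0.45 / 0.61
= 0.7377

0.7377


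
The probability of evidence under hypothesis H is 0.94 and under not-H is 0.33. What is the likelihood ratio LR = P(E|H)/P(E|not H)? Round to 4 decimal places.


LR = 0.94 / 0.33
= 2.8485

2.8485


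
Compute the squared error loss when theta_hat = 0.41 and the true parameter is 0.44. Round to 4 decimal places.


L = (theta_hat - theta_true)^2
= (0.41 - 0.44)^2
= -0.03^2 = 0.0009

0.0009


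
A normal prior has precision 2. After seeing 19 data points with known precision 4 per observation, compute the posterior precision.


In the conjugate normal model, precisions add:
tau_posterior = tau_prior + n * tau_data
= 2 + 19*4 = 78

78


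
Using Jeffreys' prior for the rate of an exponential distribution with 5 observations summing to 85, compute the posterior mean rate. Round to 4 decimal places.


Jeffreys' prior leads to posterior Gamma(5, 85).
Mean = 5/85 = 0.0588

0.0588


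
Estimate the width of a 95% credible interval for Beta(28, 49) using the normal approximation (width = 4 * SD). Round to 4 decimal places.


For Beta(a,b): Var = ab/((a+b)^2(a+b+1))
Var = 0.003, SD = 0.0545
Approximate 95% CI width = 4 * 0.0545 = 0.2179

0.2179


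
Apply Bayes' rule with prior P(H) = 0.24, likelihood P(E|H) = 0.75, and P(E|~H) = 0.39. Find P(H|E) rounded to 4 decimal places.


Step 1: Compute marginal P(E) = P(E|H)P(H) + P(E|~H)P(~H)
= 0.75*0.24 + 0.39*0.76 = 0.4764
Step 2: P(H|E) = P(E|H)P(H)/P(E) = 0.18/0.4764
= 0.3778

0.3778


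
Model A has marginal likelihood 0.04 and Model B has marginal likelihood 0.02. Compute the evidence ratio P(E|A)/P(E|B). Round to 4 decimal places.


Evidence ratio = P(E|A) / P(E|B)
= 0.04 / 0.02
= 2.0

2.0


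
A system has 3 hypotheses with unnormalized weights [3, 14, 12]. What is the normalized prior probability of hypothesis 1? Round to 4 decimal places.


The normalized prior is the weight divided by the total.
Total weight = 29
P(H1) = 3 / 29 = 0.1034

0.1034


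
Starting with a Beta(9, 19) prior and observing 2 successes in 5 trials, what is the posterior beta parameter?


Posterior beta = prior beta + failures
Failures = 5 - 2 = 3
beta_post = 19 + 3 = 22

22


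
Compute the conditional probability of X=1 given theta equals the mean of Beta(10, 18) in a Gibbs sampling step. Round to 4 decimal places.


Mean of Beta(10, 18) = 0.3571
P(X=1 | theta=0.3571) = 0.3571

0.3571


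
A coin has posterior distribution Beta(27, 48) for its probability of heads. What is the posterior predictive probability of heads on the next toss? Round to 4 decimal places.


Posterior predictive = E[theta] = alpha/(alpha+beta)
= 27/75
= 0.36

0.36


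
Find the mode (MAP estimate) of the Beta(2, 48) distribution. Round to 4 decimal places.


For Beta(a,b) with a,b > 1:
Mode = (a-1)/(a+b-2) = (2-1)/(50-2)
= 1/48 = 0.0208

0.0208


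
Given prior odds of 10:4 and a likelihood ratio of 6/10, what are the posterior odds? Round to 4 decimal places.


Posterior odds = prior odds * LR
Prior odds = 10/4 = 2.5
LR = 6/10 = 0.6
Posterior odds = 2.5 * 0.6 = 1.5

1.5


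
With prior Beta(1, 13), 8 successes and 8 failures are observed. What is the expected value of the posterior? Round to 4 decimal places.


Posterior = Beta(9, 21)
E[theta] = alpha/(alpha+beta)
= 9/30 = 0.3

0.3


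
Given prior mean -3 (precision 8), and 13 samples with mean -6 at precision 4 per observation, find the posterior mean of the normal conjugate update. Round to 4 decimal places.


The posterior mean is a precision-weighted average of prior and data.
Post. prec. = 8 + 52 = 60
Post. mean = (-24 + -312)/60 = -336/60 = -5.6

-5.6


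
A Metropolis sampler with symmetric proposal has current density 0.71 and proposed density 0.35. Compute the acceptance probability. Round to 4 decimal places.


For symmetric proposals, acceptance = min(1, pi(x*)/pi(x))
= min(1, 0.35/0.71)
= min(1, 0.493) = 0.493

0.493


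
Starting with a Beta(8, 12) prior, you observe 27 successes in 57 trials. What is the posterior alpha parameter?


For a Beta-Binomial conjugate model:
Posterior alpha = prior alpha + number of successes
= 8 + 27 = 35

35


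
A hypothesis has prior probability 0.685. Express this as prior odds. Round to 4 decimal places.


Odds = P(H) / P(not H) = 0.685 / 0.315
= 2.1746

2.1746


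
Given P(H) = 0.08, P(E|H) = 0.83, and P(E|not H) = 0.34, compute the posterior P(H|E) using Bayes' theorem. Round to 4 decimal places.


By Bayes' theorem: P(H|E) = P(E|H)*P(H) / P(E)
P(E) = P(E|H)*P(H) + P(E|not H)*P(not H)
P(E) = 0.83*0.08 + 0.34*0.92 = 0.3792
P(H|E) = 0.83*0.08 / 0.3792 = 0.1751

0.1751


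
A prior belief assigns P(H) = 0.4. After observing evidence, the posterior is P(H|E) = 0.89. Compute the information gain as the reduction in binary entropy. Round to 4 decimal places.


H(prior) = -0.4*log2(0.4) - 0.6*log2(0.6)
= 0.971
H(post) = -0.89*log2(0.89) - 0.11*log2(0.11)
= 0.4999
IG = 0.971 - 0.4999 = 0.471

0.471


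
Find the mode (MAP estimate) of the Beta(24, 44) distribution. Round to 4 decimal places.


For Beta(a,b) with a,b > 1:
Mode = (a-1)/(a+b-2) = (24-1)/(68-2)
= 23/66 = 0.3485

0.3485


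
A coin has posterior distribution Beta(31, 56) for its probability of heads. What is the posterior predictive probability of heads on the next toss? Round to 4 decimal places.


Posterior predictive = E[theta] = alpha/(alpha+beta)
= 31/87
= 0.3563

0.3563


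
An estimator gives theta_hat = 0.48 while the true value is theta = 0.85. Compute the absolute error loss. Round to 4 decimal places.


The absolute error loss is |theta_hat - theta|
= |0.48 - 0.85|
= 0.37

0.37


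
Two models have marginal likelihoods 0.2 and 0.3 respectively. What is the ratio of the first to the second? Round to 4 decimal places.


Evidence ratio = 0.2 / 0.3
= 0.6667

0.6667


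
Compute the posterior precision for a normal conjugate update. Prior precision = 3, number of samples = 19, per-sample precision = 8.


tau_post = tau_0 + n * tau
= 3 + 19 * 8 = 155

155


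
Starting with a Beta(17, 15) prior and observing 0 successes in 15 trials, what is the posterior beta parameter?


Posterior beta = prior beta + failures
Failures = 15 - 0 = 15
beta_post = 15 + 15 = 30

30


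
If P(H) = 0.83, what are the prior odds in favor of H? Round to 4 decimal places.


Prior odds = P(H) / (1 - P(H))
= 0.83 / 0.17
= 4.8824

4.8824


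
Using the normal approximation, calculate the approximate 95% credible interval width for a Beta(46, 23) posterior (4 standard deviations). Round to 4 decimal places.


Var(Beta) = 46*23/(69^2 * 70) = 0.0032
SD = 0.0563
Width ~ 4*SD = 0.2254

0.2254


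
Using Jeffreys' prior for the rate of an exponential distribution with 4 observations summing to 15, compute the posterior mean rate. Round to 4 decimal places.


Jeffreys' prior leads to posterior Gamma(4, 15).
Mean = 4/15 = 0.2667

0.2667


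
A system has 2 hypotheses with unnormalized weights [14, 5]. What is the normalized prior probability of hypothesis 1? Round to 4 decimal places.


The normalized prior is the weight divided by the total.
Total weight = 19
P(H1) = 14 / 19 = 0.7368

0.7368


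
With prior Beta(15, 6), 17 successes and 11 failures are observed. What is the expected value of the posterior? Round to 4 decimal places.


Posterior = Beta(32, 17)
E[theta] = alpha/(alpha+beta)
= 32/49 = 0.6531

0.6531


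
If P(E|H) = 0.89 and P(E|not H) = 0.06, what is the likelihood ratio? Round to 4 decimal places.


Likelihood ratio = P(E|H) / P(E|not H)
= 0.89 / 0.06
= 14.8333

14.8333


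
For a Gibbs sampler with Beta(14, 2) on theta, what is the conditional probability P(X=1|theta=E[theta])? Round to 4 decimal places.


E[theta] = 14/(14+2) = 0.875
P(X=1|theta) = theta = 0.875

0.875


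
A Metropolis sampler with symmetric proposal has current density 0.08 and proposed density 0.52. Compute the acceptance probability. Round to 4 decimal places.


For symmetric proposals, acceptance = min(1, pi(x*)/pi(x))
= min(1, 0.52/0.08)
= min(1, 6.5) = 1.0

1.0


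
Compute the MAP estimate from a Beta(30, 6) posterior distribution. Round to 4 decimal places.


MAP = mode of Beta distribution
= (alpha - 1)/(alpha + beta - 2)
= (30-1)/(30+6-2)
= 29/34 = 0.8529

0.8529


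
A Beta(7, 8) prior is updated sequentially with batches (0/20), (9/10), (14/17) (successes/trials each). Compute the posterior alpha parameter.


Sequential conjugate updating is equivalent to a single batch update.
Total successes across all batches = 23
alpha_posterior = alpha_prior + total_successes = 7 + 23
= 30

30


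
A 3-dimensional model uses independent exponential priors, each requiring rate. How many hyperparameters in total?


Per parameter: 1 (rate).
Total = 3 * 1 = 3

3


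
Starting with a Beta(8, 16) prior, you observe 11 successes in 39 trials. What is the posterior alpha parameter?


For a Beta-Binomial conjugate model:
Posterior alpha = prior alpha + number of successes
= 8 + 11 = 19

19


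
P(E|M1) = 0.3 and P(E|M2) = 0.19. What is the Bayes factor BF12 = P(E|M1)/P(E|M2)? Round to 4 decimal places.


Bayes factor BF12 = P(E|M1) / P(E|M2)
= 0.3 / 0.19
= 1.5789

1.5789


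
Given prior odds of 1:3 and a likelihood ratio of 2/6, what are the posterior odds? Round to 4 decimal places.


Posterior odds = prior odds * LR
Prior odds = 1/3 = 0.3333
LR = 2/6 = 0.3333
Posterior odds = 0.3333 * 0.3333 = 0.1111

0.1111


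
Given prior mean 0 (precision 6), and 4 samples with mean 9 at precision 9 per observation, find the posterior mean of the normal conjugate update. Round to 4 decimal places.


The posterior mean is a precision-weighted average of prior and data.
Post. prec. = 6 + 36 = 42
Post. mean = (0 + 324)/42 = 324/42 = 7.7143

7.7143


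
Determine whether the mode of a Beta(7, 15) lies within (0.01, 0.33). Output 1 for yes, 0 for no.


First find the mode: (a-1)/(a+b-2) = 0.3
Is 0.3 in (0.01, 0.33)? 1

1


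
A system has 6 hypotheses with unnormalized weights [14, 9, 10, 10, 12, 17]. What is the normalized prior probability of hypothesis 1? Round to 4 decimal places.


The normalized prior is the weight divided by the total.
Total weight = 72
P(H1) = 14 / 72 = 0.1944

0.1944


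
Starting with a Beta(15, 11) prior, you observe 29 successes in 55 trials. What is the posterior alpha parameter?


For a Beta-Binomial conjugate model:
Posterior alpha = prior alpha + number of successes
= 15 + 29 = 44

44


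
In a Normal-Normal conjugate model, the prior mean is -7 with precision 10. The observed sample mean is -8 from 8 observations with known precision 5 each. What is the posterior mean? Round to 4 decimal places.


Posterior precision = tau0 + n*tau = 10 + 8*5 = 50
Posterior mean = (tau0*mu0 + n*tau*xbar) / posterior_precision
= (10*-7 + 8*5*-8) / 50
= -390 / 50 = -7.8

-7.8
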